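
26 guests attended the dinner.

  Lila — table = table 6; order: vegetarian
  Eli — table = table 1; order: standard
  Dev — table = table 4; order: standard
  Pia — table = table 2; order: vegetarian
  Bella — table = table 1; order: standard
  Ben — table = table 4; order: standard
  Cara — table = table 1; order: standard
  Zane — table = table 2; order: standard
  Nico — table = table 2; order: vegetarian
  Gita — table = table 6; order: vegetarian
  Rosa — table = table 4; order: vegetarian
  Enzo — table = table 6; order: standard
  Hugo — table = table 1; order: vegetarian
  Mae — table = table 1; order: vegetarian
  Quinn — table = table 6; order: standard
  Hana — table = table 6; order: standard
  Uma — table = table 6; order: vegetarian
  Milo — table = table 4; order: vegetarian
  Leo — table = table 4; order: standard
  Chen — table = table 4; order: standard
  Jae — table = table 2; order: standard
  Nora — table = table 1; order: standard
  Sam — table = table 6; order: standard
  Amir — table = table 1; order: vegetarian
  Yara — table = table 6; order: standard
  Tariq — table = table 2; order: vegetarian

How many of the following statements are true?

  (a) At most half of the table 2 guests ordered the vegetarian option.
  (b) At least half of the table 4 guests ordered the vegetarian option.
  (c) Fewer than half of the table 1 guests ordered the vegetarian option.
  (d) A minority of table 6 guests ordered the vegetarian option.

2

(a) table 2: |A| = 5, |A ∩ B| = 3; needs |A ∩ B| ≤ |A ∖ B| — false.
(b) table 4: |A| = 6, |A ∩ B| = 2; needs |A ∩ B| ≥ |A ∖ B| — false.
(c) table 1: |A| = 7, |A ∩ B| = 3; needs |A ∩ B| < |A ∖ B| — true.
(d) table 6: |A| = 8, |A ∩ B| = 3; needs |A ∩ B| < |A ∖ B| — true.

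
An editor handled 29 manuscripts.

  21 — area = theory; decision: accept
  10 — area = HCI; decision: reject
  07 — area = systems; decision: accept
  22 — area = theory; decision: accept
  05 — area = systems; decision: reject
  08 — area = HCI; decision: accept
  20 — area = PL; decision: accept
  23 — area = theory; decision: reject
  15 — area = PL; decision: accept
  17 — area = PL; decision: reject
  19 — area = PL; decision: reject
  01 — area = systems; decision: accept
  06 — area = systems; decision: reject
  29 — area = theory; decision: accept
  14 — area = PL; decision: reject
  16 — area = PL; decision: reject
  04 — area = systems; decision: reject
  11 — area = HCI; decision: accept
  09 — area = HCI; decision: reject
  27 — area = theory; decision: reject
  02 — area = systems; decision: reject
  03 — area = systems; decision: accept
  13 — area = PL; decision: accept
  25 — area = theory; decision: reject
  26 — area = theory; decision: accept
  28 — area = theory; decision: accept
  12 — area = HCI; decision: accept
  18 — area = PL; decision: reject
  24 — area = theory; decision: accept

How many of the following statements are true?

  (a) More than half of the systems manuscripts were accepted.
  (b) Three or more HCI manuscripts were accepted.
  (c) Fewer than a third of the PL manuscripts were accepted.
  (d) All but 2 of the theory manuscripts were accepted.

(a) systems: |A| = 7, |A ∩ B| = 3; needs |A ∩ B| > |A ∖ B| — false.
(b) HCI: |A| = 5, |A ∩ B| = 3; needs |A ∩ B| ≥ 3 — true.
(c) PL: |A| = 8, |A ∩ B| = 3; needs |A ∩ B| / |A| < 1/3 — false.
(d) theory: |A| = 9, |A ∩ B| = 6; needs |A ∖ B| = 2 — false.

1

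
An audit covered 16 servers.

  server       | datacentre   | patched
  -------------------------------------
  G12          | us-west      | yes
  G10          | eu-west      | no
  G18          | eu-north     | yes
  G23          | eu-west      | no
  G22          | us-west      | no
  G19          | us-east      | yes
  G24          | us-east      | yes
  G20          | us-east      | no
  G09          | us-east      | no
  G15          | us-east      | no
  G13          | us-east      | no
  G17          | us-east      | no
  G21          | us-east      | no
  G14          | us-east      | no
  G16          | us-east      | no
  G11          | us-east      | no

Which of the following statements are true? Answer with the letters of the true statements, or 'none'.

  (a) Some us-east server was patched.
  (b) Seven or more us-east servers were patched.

(a)

|A| = 11, |A ∩ B| = 2, |A ∖ B| = 9.
(a) A ∩ B ≠ ∅ (|A ∩ B| ≥ 1): holds.
(b) |A ∩ B| ≥ 7: fails.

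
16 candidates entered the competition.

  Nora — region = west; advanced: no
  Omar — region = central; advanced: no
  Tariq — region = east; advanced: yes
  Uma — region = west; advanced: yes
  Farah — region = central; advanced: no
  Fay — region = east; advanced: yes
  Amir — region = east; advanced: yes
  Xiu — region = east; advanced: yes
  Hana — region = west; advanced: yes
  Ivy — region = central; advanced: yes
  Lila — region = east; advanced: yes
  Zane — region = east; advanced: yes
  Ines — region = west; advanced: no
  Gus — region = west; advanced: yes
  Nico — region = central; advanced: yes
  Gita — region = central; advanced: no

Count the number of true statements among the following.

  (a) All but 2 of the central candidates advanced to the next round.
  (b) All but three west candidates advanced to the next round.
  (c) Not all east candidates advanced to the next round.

0

(a) central: |A| = 5, |A ∩ B| = 2; needs |A ∖ B| = 2 — false.
(b) west: |A| = 5, |A ∩ B| = 3; needs |A ∖ B| = 3 — false.
(c) east: |A| = 6, |A ∩ B| = 6; needs A ⊄ B (|A ∖ B| ≥ 1) — false.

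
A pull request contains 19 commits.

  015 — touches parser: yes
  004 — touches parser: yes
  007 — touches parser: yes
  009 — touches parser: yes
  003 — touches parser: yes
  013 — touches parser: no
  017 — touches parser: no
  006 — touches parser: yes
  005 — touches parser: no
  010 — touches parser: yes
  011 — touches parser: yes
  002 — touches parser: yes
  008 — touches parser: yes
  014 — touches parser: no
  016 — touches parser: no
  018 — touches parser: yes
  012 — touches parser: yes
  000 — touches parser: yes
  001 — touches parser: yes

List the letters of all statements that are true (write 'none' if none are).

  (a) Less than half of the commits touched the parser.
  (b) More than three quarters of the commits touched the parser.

|A| = 19, |A ∩ B| = 14, |A ∖ B| = 5.
(a) |A ∩ B| < |A ∖ B|: fails.
(b) |A ∩ B| / |A| > 3/4: fails.

none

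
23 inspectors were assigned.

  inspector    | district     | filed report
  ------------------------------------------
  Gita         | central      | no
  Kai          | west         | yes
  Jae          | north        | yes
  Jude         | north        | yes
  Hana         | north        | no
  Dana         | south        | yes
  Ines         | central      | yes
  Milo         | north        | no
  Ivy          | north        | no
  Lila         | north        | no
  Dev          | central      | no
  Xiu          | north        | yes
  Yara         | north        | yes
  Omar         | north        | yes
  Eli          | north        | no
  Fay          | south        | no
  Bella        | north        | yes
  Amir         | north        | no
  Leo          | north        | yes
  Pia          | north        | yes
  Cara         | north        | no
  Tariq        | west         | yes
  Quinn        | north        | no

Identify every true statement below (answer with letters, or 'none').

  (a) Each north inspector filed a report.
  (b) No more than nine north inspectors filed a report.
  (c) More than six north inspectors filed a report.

(b), (c)

|A| = 16, |A ∩ B| = 8, |A ∖ B| = 8.
(a) A ⊆ B, i.e. every element of A is in B (|A ∖ B| = 0): fails.
(b) |A ∩ B| ≤ 9: holds.
(c) |A ∩ B| > 6: holds.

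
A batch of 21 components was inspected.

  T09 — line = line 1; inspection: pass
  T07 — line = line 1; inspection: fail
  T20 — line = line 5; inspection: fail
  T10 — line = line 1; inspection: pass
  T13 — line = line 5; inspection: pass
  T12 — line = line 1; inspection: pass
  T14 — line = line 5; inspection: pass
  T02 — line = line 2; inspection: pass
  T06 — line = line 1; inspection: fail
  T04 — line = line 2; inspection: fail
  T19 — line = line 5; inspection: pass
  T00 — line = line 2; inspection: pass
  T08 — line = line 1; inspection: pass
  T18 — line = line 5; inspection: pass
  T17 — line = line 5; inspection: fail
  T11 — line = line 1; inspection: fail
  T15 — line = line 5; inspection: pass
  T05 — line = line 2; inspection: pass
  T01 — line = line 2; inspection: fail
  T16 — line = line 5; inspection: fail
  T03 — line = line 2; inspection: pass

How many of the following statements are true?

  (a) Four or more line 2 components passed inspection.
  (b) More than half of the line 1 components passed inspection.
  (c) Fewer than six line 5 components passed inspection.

3

(a) line 2: |A| = 6, |A ∩ B| = 4; needs |A ∩ B| ≥ 4 — true.
(b) line 1: |A| = 7, |A ∩ B| = 4; needs |A ∩ B| > |A ∖ B| — true.
(c) line 5: |A| = 8, |A ∩ B| = 5; needs |A ∩ B| < 6 — true.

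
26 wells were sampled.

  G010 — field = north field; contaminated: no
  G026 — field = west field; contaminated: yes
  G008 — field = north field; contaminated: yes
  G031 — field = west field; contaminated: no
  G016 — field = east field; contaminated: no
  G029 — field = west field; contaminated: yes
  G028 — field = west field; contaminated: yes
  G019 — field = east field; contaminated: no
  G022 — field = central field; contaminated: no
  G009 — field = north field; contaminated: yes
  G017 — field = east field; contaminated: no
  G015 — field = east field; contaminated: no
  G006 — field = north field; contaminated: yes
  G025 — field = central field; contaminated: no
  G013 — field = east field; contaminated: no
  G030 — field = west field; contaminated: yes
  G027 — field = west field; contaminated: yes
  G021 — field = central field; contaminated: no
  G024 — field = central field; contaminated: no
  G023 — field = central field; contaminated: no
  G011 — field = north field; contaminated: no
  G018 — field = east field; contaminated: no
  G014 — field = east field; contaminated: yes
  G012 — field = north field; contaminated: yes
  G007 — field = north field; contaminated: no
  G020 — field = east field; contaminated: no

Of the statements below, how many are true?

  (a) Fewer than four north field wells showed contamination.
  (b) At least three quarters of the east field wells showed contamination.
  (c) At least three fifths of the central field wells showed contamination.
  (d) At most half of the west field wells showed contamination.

0

(a) north field: |A| = 7, |A ∩ B| = 4; needs |A ∩ B| < 4 — false.
(b) east field: |A| = 8, |A ∩ B| = 1; needs |A ∩ B| / |A| ≥ 3/4 — false.
(c) central field: |A| = 5, |A ∩ B| = 0; needs |A ∩ B| / |A| ≥ 3/5 — false.
(d) west field: |A| = 6, |A ∩ B| = 5; needs |A ∩ B| ≤ |A ∖ B| — false.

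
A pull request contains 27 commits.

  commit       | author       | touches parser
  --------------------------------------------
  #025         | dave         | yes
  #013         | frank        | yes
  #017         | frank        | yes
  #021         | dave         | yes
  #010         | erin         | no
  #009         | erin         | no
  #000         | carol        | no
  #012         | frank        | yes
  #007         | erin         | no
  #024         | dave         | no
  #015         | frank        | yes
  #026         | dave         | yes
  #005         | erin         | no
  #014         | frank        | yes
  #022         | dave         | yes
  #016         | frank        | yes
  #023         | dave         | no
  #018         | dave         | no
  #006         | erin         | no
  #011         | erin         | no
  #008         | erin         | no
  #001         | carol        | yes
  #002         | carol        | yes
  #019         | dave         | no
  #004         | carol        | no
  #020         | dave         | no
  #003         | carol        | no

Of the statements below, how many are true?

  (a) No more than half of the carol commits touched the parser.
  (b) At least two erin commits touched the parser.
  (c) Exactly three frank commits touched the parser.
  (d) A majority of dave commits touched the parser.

1

(a) carol: |A| = 5, |A ∩ B| = 2; needs |A ∩ B| ≤ |A ∖ B| — true.
(b) erin: |A| = 7, |A ∩ B| = 0; needs |A ∩ B| ≥ 2 — false.
(c) frank: |A| = 6, |A ∩ B| = 6; needs |A ∩ B| = 3 — false.
(d) dave: |A| = 9, |A ∩ B| = 4; needs |A ∩ B| > |A ∖ B| — false.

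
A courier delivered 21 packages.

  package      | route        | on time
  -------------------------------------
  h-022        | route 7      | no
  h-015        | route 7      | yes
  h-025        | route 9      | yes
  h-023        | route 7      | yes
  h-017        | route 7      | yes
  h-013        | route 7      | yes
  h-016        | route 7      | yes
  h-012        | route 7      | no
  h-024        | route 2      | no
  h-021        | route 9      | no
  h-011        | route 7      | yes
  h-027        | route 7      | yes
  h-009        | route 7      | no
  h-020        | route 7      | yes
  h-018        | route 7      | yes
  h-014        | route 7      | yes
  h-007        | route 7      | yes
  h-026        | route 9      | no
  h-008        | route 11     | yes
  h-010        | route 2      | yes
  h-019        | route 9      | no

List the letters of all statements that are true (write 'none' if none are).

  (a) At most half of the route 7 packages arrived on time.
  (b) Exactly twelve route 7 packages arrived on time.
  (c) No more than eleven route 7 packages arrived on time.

|A| = 14, |A ∩ B| = 11, |A ∖ B| = 3.
(a) |A ∩ B| ≤ |A ∖ B|: fails.
(b) |A ∩ B| = 12: fails.
(c) |A ∩ B| ≤ 11: holds.

(c)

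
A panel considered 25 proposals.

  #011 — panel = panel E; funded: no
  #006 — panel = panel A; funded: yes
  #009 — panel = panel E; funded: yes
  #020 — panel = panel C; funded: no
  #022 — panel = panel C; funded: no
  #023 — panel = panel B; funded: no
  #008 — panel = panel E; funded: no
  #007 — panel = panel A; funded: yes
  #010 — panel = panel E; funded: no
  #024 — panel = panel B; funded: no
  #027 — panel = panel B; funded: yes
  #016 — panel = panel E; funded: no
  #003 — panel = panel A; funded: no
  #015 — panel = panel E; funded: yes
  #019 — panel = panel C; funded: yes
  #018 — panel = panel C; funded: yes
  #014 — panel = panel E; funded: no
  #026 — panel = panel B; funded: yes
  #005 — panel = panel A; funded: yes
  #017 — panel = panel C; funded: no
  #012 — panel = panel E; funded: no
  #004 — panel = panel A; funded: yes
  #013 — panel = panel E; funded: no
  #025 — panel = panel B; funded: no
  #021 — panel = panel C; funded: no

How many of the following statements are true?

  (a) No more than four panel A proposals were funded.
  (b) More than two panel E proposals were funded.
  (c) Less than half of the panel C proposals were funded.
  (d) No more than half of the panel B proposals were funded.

3

(a) panel A: |A| = 5, |A ∩ B| = 4; needs |A ∩ B| ≤ 4 — true.
(b) panel E: |A| = 9, |A ∩ B| = 2; needs |A ∩ B| > 2 — false.
(c) panel C: |A| = 6, |A ∩ B| = 2; needs |A ∩ B| < |A ∖ B| — true.
(d) panel B: |A| = 5, |A ∩ B| = 2; needs |A ∩ B| ≤ |A ∖ B| — true.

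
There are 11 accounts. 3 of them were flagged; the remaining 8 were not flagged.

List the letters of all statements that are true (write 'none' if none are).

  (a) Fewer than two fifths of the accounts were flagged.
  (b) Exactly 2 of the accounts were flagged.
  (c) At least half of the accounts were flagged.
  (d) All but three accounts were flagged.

(a)

|A| = 11, |A ∩ B| = 3, |A ∖ B| = 8.
(a) |A ∩ B| / |A| < 2/5: holds.
(b) |A ∩ B| = 2: fails.
(c) |A ∩ B| ≥ |A ∖ B|: fails.
(d) |A ∖ B| = 3: fails.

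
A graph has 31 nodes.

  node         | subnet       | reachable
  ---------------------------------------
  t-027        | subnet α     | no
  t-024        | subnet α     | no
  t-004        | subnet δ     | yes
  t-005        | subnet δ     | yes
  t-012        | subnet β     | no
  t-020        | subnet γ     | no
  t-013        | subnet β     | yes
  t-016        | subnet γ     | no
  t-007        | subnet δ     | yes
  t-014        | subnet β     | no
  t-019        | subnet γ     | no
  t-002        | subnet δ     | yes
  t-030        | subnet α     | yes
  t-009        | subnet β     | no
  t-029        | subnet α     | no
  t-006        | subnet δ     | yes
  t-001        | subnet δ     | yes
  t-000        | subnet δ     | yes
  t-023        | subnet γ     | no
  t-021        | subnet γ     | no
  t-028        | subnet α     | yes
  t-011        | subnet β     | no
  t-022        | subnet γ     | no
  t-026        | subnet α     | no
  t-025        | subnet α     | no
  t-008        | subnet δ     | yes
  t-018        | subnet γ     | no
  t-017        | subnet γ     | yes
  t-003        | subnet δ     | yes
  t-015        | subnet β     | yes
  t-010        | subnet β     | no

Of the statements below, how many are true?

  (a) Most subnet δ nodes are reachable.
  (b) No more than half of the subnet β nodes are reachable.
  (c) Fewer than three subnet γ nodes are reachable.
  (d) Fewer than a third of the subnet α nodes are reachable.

4

(a) subnet δ: |A| = 9, |A ∩ B| = 9; needs |A ∩ B| > |A ∖ B| — true.
(b) subnet β: |A| = 7, |A ∩ B| = 2; needs |A ∩ B| ≤ |A ∖ B| — true.
(c) subnet γ: |A| = 8, |A ∩ B| = 1; needs |A ∩ B| < 3 — true.
(d) subnet α: |A| = 7, |A ∩ B| = 2; needs |A ∩ B| / |A| < 1/3 — true.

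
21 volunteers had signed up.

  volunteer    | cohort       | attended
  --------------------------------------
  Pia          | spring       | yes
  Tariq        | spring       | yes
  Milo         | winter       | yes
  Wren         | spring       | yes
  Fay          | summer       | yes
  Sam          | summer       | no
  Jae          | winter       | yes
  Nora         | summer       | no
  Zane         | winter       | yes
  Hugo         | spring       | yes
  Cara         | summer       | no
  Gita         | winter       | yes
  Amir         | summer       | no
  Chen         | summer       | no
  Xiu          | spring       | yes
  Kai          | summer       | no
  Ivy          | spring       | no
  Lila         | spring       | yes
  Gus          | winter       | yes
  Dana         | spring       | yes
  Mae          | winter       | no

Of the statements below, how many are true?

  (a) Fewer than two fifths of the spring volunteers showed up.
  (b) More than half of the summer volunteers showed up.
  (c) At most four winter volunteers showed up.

0

(a) spring: |A| = 8, |A ∩ B| = 7; needs |A ∩ B| / |A| < 2/5 — false.
(b) summer: |A| = 7, |A ∩ B| = 1; needs |A ∩ B| > |A ∖ B| — false.
(c) winter: |A| = 6, |A ∩ B| = 5; needs |A ∩ B| ≤ 4 — false.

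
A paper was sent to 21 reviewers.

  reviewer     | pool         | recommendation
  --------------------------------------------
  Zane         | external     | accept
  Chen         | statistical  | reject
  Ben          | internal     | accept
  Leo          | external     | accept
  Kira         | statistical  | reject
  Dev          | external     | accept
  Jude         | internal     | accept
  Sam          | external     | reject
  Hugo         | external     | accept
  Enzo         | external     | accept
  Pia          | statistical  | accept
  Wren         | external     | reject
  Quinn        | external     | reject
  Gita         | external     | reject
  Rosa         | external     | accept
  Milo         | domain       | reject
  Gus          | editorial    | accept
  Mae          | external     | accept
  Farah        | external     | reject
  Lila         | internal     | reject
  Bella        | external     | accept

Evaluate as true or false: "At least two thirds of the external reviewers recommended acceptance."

False

Truth condition: |A ∩ B| / |A| ≥ 2/3.
A (the restrictor) = {Zane, Leo, Dev, Sam, Hugo, Enzo, Wren, Quinn, Gita, Rosa, Mae, Farah, Bella}, |A| = 13.
A ∩ B = {Zane, Leo, Dev, Hugo, Enzo, Rosa, Mae, Bella}, so |A ∩ B| = 8.
A ∖ B = {Sam, Wren, Quinn, Gita, Farah}, so |A ∖ B| = 5.
|A ∩ B|/|A| = 8/13, so the statement is false.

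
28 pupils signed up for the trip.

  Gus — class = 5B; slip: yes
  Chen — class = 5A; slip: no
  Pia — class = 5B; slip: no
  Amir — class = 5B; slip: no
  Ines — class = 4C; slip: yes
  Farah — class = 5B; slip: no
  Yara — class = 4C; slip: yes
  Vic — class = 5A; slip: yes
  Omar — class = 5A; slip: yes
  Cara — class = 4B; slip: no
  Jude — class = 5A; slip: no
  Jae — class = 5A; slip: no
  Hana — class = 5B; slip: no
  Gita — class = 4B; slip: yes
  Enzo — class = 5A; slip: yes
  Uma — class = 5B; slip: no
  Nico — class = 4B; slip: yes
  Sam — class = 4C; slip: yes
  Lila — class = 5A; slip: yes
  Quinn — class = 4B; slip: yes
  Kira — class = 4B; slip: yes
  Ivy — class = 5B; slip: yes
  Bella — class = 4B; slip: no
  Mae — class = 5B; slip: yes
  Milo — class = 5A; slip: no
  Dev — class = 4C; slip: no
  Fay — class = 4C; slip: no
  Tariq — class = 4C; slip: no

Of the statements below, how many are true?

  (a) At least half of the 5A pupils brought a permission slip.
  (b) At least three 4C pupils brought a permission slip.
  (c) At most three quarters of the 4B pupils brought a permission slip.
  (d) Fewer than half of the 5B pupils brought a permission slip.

4

(a) 5A: |A| = 8, |A ∩ B| = 4; needs |A ∩ B| ≥ |A ∖ B| — true.
(b) 4C: |A| = 6, |A ∩ B| = 3; needs |A ∩ B| ≥ 3 — true.
(c) 4B: |A| = 6, |A ∩ B| = 4; needs |A ∩ B| / |A| ≤ 3/4 — true.
(d) 5B: |A| = 8, |A ∩ B| = 3; needs |A ∩ B| < |A ∖ B| — true.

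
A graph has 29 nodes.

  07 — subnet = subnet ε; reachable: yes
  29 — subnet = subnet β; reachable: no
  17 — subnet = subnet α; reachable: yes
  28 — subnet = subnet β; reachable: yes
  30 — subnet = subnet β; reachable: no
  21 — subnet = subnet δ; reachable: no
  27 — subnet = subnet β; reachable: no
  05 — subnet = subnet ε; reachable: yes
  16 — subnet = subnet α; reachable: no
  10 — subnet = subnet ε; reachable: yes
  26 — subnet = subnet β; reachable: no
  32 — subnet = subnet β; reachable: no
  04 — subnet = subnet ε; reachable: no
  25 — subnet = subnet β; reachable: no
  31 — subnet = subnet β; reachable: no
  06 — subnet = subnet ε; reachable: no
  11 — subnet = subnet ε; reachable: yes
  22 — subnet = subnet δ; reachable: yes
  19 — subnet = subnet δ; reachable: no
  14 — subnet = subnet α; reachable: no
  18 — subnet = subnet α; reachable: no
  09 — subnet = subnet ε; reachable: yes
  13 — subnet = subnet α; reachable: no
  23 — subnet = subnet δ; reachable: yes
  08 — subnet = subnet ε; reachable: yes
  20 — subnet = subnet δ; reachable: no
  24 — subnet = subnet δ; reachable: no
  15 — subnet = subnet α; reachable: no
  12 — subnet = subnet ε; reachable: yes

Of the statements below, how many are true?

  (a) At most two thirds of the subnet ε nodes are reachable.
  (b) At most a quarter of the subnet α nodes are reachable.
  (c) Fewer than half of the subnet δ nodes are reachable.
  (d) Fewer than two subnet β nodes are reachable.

3

(a) subnet ε: |A| = 9, |A ∩ B| = 7; needs |A ∩ B| / |A| ≤ 2/3 — false.
(b) subnet α: |A| = 6, |A ∩ B| = 1; needs |A ∩ B| / |A| ≤ 1/4 — true.
(c) subnet δ: |A| = 6, |A ∩ B| = 2; needs |A ∩ B| < |A ∖ B| — true.
(d) subnet β: |A| = 8, |A ∩ B| = 1; needs |A ∩ B| < 2 — true.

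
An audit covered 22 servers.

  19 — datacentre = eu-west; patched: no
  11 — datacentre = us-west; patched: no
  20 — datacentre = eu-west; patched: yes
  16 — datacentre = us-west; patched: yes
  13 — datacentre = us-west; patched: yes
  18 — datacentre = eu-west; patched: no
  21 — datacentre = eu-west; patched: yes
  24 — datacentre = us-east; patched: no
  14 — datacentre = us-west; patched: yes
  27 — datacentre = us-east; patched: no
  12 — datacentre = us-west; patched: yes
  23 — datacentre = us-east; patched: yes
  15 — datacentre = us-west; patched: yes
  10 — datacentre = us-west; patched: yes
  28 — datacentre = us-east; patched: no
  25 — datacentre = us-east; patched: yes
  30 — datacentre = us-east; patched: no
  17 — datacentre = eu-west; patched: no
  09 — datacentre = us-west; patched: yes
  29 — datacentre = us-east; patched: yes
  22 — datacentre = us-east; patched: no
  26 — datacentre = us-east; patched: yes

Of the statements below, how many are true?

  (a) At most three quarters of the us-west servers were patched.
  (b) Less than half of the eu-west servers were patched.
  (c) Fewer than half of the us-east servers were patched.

2

(a) us-west: |A| = 8, |A ∩ B| = 7; needs |A ∩ B| / |A| ≤ 3/4 — false.
(b) eu-west: |A| = 5, |A ∩ B| = 2; needs |A ∩ B| < |A ∖ B| — true.
(c) us-east: |A| = 9, |A ∩ B| = 4; needs |A ∩ B| < |A ∖ B| — true.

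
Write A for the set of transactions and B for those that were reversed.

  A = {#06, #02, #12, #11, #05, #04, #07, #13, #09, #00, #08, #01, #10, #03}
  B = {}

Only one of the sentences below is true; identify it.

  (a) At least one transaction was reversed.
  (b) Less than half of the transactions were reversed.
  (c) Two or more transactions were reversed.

|A| = 14, |A ∩ B| = 0, |A ∖ B| = 14.
(a) requires A ∩ B ≠ ∅ (|A ∩ B| ≥ 1): false.
(b) requires |A ∩ B| < |A ∖ B|: true.
(c) requires |A ∩ B| ≥ 2: false.

(b)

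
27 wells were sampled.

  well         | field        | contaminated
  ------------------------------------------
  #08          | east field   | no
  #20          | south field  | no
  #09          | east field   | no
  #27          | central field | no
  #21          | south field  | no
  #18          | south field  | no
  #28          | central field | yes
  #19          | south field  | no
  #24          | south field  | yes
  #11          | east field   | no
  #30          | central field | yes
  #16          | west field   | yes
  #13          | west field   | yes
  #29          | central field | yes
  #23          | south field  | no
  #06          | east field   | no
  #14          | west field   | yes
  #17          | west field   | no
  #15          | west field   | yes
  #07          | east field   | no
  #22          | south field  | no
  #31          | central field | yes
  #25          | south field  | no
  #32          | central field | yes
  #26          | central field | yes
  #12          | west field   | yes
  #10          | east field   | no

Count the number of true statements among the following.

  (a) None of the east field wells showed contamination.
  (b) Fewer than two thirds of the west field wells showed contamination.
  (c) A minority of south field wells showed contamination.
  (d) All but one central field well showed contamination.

3

(a) east field: |A| = 6, |A ∩ B| = 0; needs A ∩ B = ∅ (|A ∩ B| = 0) — true.
(b) west field: |A| = 6, |A ∩ B| = 5; needs |A ∩ B| / |A| < 2/3 — false.
(c) south field: |A| = 8, |A ∩ B| = 1; needs |A ∩ B| < |A ∖ B| — true.
(d) central field: |A| = 7, |A ∩ B| = 6; needs |A ∖ B| = 1 — true.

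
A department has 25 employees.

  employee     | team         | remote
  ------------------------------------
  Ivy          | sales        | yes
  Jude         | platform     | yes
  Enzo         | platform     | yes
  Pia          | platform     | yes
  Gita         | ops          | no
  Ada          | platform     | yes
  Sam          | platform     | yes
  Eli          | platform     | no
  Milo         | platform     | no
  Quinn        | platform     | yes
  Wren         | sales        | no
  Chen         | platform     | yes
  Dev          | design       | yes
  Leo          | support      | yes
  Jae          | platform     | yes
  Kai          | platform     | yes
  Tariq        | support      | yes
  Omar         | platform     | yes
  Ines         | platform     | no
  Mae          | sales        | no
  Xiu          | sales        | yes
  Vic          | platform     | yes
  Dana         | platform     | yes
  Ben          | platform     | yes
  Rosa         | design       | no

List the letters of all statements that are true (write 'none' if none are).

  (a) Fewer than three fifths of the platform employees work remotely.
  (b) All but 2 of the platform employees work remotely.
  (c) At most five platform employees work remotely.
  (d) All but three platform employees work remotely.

|A| = 16, |A ∩ B| = 13, |A ∖ B| = 3.
(a) |A ∩ B| / |A| < 3/5: fails.
(b) |A ∖ B| = 2: fails.
(c) |A ∩ B| ≤ 5: fails.
(d) |A ∖ B| = 3: holds.

(d)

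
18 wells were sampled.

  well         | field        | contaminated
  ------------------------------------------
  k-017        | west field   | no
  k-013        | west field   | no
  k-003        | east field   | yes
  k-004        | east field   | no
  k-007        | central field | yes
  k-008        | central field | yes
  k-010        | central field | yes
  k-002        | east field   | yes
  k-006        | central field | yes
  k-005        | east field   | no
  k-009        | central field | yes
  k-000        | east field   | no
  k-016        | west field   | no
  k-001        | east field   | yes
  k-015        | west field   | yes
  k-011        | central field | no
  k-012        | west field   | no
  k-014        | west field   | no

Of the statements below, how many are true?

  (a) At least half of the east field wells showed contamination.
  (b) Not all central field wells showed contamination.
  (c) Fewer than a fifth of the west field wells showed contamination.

(a) east field: |A| = 6, |A ∩ B| = 3; needs |A ∩ B| ≥ |A ∖ B| — true.
(b) central field: |A| = 6, |A ∩ B| = 5; needs A ⊄ B (|A ∖ B| ≥ 1) — true.
(c) west field: |A| = 6, |A ∩ B| = 1; needs |A ∩ B| / |A| < 1/5 — true.

3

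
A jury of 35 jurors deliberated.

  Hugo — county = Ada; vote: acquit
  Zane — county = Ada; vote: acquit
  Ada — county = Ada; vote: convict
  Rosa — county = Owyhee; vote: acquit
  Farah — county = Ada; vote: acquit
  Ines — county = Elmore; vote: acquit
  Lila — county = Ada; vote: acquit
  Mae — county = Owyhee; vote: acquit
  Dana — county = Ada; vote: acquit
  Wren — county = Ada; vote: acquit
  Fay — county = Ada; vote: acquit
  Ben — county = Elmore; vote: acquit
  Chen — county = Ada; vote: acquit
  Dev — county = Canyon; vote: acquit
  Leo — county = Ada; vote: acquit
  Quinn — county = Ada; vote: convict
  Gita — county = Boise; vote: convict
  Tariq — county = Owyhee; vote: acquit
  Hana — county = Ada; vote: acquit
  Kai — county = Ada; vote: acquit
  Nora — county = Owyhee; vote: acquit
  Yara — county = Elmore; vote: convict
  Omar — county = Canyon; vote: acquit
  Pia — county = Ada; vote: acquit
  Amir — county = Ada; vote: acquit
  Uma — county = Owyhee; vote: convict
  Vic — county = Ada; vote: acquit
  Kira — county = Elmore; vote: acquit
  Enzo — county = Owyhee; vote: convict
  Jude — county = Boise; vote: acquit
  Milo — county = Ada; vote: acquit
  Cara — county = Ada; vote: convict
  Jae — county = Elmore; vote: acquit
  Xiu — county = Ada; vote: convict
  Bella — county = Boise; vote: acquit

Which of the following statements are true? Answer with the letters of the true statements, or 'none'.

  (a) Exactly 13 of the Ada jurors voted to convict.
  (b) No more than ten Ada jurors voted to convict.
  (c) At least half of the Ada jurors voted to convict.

(b)

|A| = 19, |A ∩ B| = 4, |A ∖ B| = 15.
(a) |A ∩ B| = 13: fails.
(b) |A ∩ B| ≤ 10: holds.
(c) |A ∩ B| ≥ |A ∖ B|: fails.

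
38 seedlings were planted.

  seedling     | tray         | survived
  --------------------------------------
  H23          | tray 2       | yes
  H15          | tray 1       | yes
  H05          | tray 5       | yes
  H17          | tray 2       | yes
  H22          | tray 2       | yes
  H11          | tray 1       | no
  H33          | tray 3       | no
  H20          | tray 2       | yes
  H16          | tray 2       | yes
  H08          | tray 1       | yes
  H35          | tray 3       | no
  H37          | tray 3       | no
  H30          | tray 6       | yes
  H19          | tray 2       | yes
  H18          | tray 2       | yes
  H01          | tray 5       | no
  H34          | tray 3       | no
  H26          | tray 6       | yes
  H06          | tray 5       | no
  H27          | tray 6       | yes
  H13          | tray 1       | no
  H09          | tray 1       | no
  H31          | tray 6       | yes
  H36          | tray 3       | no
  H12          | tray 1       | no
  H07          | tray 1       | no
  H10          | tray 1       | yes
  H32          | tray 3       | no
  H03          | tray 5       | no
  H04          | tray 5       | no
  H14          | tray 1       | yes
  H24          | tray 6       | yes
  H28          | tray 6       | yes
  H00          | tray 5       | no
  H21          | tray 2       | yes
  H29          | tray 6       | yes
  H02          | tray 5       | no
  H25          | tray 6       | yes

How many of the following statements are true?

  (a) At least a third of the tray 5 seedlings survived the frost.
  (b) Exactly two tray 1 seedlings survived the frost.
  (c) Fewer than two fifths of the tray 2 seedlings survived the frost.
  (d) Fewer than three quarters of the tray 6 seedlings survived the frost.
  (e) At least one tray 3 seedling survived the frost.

0

(a) tray 5: |A| = 7, |A ∩ B| = 1; needs |A ∩ B| / |A| ≥ 1/3 — false.
(b) tray 1: |A| = 9, |A ∩ B| = 4; needs |A ∩ B| = 2 — false.
(c) tray 2: |A| = 8, |A ∩ B| = 8; needs |A ∩ B| / |A| < 2/5 — false.
(d) tray 6: |A| = 8, |A ∩ B| = 8; needs |A ∩ B| / |A| < 3/4 — false.
(e) tray 3: |A| = 6, |A ∩ B| = 0; needs A ∩ B ≠ ∅ (|A ∩ B| ≥ 1) — false.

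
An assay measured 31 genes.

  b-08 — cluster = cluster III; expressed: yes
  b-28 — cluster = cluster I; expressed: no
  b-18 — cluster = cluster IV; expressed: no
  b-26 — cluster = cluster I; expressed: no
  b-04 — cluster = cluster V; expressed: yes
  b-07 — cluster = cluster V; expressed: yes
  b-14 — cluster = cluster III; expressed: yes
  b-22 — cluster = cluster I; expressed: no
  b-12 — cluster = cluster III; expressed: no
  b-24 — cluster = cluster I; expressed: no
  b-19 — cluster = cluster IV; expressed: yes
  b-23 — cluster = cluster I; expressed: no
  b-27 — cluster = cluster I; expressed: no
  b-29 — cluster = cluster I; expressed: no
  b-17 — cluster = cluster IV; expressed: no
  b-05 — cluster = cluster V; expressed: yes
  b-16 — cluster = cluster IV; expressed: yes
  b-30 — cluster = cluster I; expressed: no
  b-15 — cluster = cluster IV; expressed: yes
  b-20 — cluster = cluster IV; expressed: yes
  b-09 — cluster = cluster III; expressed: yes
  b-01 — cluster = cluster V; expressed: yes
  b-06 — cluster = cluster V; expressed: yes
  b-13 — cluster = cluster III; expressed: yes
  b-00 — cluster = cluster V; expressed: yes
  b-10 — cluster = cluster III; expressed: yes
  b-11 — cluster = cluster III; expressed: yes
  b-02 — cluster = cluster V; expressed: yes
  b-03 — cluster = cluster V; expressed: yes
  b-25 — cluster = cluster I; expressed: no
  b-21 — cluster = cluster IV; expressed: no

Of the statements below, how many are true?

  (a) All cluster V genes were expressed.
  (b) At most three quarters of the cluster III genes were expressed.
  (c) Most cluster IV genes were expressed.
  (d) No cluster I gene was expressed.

3

(a) cluster V: |A| = 8, |A ∩ B| = 8; needs A ⊆ B, i.e. every element of A is in B (|A ∖ B| = 0) — true.
(b) cluster III: |A| = 7, |A ∩ B| = 6; needs |A ∩ B| / |A| ≤ 3/4 — false.
(c) cluster IV: |A| = 7, |A ∩ B| = 4; needs |A ∩ B| > |A ∖ B| — true.
(d) cluster I: |A| = 9, |A ∩ B| = 0; needs A ∩ B = ∅ (|A ∩ B| = 0) — true.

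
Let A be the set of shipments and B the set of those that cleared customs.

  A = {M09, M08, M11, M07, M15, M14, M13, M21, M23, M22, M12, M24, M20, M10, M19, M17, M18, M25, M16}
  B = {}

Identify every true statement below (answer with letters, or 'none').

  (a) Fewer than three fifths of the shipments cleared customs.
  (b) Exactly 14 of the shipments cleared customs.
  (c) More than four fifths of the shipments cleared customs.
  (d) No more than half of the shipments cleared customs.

|A| = 19, |A ∩ B| = 0, |A ∖ B| = 19.
(a) |A ∩ B| / |A| < 3/5: holds.
(b) |A ∩ B| = 14: fails.
(c) |A ∩ B| / |A| > 4/5: fails.
(d) |A ∩ B| ≤ |A ∖ B|: holds.

(a), (d)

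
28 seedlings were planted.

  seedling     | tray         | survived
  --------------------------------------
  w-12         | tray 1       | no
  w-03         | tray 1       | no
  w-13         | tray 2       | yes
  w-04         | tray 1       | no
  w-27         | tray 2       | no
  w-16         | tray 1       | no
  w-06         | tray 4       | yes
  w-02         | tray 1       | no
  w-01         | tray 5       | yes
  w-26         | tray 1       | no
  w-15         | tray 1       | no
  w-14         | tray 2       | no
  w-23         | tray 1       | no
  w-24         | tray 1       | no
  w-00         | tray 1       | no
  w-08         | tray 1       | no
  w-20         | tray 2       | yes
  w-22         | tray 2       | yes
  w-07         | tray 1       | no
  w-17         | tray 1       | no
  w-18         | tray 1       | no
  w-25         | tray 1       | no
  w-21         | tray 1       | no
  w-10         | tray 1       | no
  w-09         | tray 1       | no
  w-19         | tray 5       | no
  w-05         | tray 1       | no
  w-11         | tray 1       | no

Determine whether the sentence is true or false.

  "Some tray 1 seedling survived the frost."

False

The determiner here denotes the relation: A ∩ B ≠ ∅ (|A ∩ B| ≥ 1).
|A| = 20, |A ∩ B| = 0, |A ∖ B| = 20.
So the statement is false.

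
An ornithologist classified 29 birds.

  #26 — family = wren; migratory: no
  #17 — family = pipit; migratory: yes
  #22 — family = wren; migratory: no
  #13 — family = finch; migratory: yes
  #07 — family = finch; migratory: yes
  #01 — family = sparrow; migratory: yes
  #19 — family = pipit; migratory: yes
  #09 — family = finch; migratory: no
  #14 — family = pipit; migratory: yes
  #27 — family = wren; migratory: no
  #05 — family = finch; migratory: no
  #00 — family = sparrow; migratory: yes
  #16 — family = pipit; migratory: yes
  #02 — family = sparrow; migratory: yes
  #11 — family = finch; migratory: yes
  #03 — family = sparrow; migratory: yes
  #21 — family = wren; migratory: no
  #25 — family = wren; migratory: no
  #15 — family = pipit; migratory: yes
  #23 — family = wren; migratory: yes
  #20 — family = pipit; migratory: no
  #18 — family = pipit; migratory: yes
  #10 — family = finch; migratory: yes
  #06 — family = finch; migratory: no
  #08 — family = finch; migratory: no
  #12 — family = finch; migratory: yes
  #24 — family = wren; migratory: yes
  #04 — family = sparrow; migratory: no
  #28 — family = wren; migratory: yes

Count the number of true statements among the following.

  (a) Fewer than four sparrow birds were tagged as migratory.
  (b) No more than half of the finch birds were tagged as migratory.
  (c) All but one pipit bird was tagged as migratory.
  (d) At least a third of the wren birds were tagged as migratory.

2

(a) sparrow: |A| = 5, |A ∩ B| = 4; needs |A ∩ B| < 4 — false.
(b) finch: |A| = 9, |A ∩ B| = 5; needs |A ∩ B| ≤ |A ∖ B| — false.
(c) pipit: |A| = 7, |A ∩ B| = 6; needs |A ∖ B| = 1 — true.
(d) wren: |A| = 8, |A ∩ B| = 3; needs |A ∩ B| / |A| ≥ 1/3 — true.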